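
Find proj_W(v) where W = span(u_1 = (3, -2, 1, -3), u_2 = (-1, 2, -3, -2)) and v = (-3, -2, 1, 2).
proj_W(v) = (-206/199, -12/199, 230/199, 542/199)

Set up U = [u_1 | ... | u_2] ∈ R^(4×2). The projector onto W = col(U) is P = U (U^T U)^(-1) U^T.
Compute U^T U =
  [23, -4]
  [-4, 18],
and U^T v = (-10, -8).
Solve U^T U · c = U^T v for the coefficients: c = (-106/199, -112/199). The projection is proj_W(v) = U c.
Check: (v - proj_W(v)) · u_1 = 0  (should be 0).
Check: (v - proj_W(v)) · u_2 = 0  (should be 0).
Result: proj_W(v) = (-206/199, -12/199, 230/199, 542/199).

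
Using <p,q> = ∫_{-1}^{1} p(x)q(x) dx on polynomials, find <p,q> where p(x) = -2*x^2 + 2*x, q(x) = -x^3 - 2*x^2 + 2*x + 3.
<p,q> = -8/15

Expand the product: p(x)·q(x) = 2*x^5 + 2*x^4 - 8*x^3 - 2*x^2 + 6*x.
∫_{-1}^{1} of each monomial x^k gives [2/(k+1) if k even, 0 if k odd]. Integrating term-by-term (or equivalently evaluating the antiderivative F(x) = x^6/3 + 2*x^5/5 - 2*x^4 - 2*x^3/3 + 3*x^2 at the endpoints):
  F(1) − F(−1) = 16/15 − (8/5) = -8/15.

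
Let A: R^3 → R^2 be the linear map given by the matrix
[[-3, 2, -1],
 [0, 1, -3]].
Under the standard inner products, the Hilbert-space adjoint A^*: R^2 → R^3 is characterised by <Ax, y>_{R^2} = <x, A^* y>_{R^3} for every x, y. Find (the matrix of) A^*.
A^* = A^T =
[[-3, 0],
 [2, 1],
 [-1, -3]]

For real matrices with standard dot products, the defining identity <Ax, y> = <x, A^* y> gives (Ax)^T y = x^T (A^*) y, i.e. x^T A^T y = x^T (A^*) y. Since this holds for all x, y, we must have A^* = A^T. Therefore
A^* =
[[-3, 0],
 [2, 1],
 [-1, -3]].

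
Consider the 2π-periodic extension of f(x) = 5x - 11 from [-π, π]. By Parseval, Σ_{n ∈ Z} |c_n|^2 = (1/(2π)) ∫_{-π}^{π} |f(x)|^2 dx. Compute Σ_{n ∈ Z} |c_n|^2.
Σ |c_n|^2 = 25π^2/3 + 121

Expand and integrate term by term over [-π, π]:
  ∫ (5x)^2 dx = 25·(2π^3/3); ∫ 2·5·(-11)·x dx = 0 (odd integrand); ∫ (-11)^2 dx = 121·2π.
So (1/(2π)) ∫_{-π}^{π} (5x - 11)^2 dx = 25π^2/3 + 121 = 25π^2/3 + 121.
Parseval ⇒ Σ |c_n|^2 = 25π^2/3 + 121.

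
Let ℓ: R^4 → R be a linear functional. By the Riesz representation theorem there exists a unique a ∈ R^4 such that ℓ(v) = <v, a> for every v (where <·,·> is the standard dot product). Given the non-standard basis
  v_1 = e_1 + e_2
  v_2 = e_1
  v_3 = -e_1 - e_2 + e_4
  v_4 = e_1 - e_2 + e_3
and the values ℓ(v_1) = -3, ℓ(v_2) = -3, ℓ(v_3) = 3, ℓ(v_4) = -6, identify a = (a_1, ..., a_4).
a = (-3, 0, -3, 0)

Write a = (a_1, ..., a_4) in the standard basis. For each basis vector v_i, ℓ(v_i) = <v_i, a> is a linear equation in the a_j's. Collect the n equations into a matrix system V a = ℓ, where row i of V is v_i (expressed in the standard basis). Since V is invertible (lower-triangular with 1s on the diagonal, up to permutation), solve by back-substitution:
  V =
[[1, 1, 0, 0],
 [1, 0, 0, 0],
 [-1, -1, 0, 1],
 [1, -1, 1, 0]]
  V a = (-3, -3, 3, -6)
Solving gives a = (-3, 0, -3, 0).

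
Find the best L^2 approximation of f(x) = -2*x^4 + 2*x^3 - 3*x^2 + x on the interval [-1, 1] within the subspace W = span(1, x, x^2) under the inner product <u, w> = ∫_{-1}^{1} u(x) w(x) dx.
g(x) = -33*x^2/7 + 11*x/5 + 6/35

The best approximation g ∈ W is the orthogonal projection of f onto W. Writing g = a_0 + a_1 x + a_2 x^2, the coefficients solve the normal equations G · a = b where
  G_{ij} = <φ_i, φ_j> and b_i = <f, φ_i>, with φ_0 = 1, φ_1 = x, φ_2 = x^2.
G =
  [2, 0, 2/3]
  [0, 2/3, 0]
  [2/3, 0, 2/5],
b = (-14/5, 22/15, -62/35).
Solving gives a_0 = 6/35, a_1 = 11/5, a_2 = -33/7, so
  g(x) = -33*x^2/7 + 11*x/5 + 6/35.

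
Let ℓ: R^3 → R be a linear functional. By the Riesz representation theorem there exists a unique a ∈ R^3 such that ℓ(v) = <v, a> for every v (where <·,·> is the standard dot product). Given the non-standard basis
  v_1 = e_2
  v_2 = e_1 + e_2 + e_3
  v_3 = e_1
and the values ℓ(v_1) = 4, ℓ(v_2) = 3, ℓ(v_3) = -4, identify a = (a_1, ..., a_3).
a = (-4, 4, 3)

Write a = (a_1, ..., a_3) in the standard basis. For each basis vector v_i, ℓ(v_i) = <v_i, a> is a linear equation in the a_j's. Collect the n equations into a matrix system V a = ℓ, where row i of V is v_i (expressed in the standard basis). Since V is invertible (lower-triangular with 1s on the diagonal, up to permutation), solve by back-substitution:
  V =
[[0, 1, 0],
 [1, 1, 1],
 [1, 0, 0]]
  V a = (4, 3, -4)
Solving gives a = (-4, 4, 3).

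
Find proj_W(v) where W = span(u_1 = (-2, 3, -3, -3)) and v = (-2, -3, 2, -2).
proj_W(v) = (10/31, -15/31, 15/31, 15/31)

Set up U = [u_1 | ... | u_1] ∈ R^(4×1). The projector onto W = col(U) is P = U (U^T U)^(-1) U^T.
Compute U^T U =
  [31],
and U^T v = (-5).
Solve U^T U · c = U^T v for the coefficients: c = (-5/31). The projection is proj_W(v) = U c.
Check: (v - proj_W(v)) · u_1 = 0  (should be 0).
Result: proj_W(v) = (10/31, -15/31, 15/31, 15/31).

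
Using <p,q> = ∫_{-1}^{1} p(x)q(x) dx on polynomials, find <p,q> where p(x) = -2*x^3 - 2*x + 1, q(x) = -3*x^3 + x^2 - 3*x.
<p,q> = 1174/105

Expand the product: p(x)·q(x) = 6*x^6 - 2*x^5 + 12*x^4 - 5*x^3 + 7*x^2 - 3*x.
∫_{-1}^{1} of each monomial x^k gives [2/(k+1) if k even, 0 if k odd]. Integrating term-by-term (or equivalently evaluating the antiderivative F(x) = 6*x^7/7 - x^6/3 + 12*x^5/5 - 5*x^4/4 + 7*x^3/3 - 3*x^2/2 at the endpoints):
  F(1) − F(−1) = 351/140 − (-3643/420) = 1174/105.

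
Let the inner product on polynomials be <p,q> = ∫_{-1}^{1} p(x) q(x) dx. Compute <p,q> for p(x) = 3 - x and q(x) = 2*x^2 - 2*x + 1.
<p,q> = 34/3

Expand the product: p(x)·q(x) = -2*x^3 + 8*x^2 - 7*x + 3.
∫_{-1}^{1} of each monomial x^k gives [2/(k+1) if k even, 0 if k odd]. Integrating term-by-term (or equivalently evaluating the antiderivative F(x) = -x^4/2 + 8*x^3/3 - 7*x^2/2 + 3*x at the endpoints):
  F(1) − F(−1) = 5/3 − (-29/3) = 34/3.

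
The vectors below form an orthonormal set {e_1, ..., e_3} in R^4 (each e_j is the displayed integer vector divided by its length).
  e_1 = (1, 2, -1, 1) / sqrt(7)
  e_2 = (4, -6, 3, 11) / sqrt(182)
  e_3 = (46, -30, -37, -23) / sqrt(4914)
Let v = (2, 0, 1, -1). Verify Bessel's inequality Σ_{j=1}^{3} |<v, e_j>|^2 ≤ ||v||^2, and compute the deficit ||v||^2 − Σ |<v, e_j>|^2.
Σ |<v, e_j>|^2 = 26/21; ||v||^2 = 6; deficit = 100/21

Write each e_j = u_j / sqrt(<u_j, u_j>) where u_j is the displayed integer vector. Then <v, e_j> = <v, u_j> / sqrt(<u_j, u_j>), so |<v, e_j>|^2 = <v, u_j>^2 / <u_j, u_j>.
Coefficients: <v, e_1> = 0/sqrt(7), <v, e_2> = 0/sqrt(182), <v, e_3> = 78/sqrt(4914).
Square and sum: Σ |<v, e_j>|^2 = 26/21.
Compute ||v||^2 = v·v = 6.
Deficit = 6 − 26/21 = 100/21 ≥ 0, confirming Bessel's inequality. (The deficit equals ||v − Σ <v,e_j> e_j||^2, the squared distance from v to span{e_j}.)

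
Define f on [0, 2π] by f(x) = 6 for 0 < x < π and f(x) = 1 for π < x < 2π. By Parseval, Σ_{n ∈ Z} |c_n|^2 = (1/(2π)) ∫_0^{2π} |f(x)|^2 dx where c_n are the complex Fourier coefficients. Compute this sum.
Σ |c_n|^2 = 37/2

Parseval equates the L^2 energy of f (normalised by 1/(2π)) with the ℓ^2 sum of its Fourier coefficients: (1/(2π)) ∫_0^{2π} |f|^2 = Σ |c_n|^2.
Compute the left side: (1/(2π)) [∫_0^π 6^2 dx + ∫_π^{2π} 1^2 dx] = (1/(2π)) · (36π + 1π) = (36 + 1)/2 = 37/2.
So Σ_{n ∈ Z} |c_n|^2 = 37/2.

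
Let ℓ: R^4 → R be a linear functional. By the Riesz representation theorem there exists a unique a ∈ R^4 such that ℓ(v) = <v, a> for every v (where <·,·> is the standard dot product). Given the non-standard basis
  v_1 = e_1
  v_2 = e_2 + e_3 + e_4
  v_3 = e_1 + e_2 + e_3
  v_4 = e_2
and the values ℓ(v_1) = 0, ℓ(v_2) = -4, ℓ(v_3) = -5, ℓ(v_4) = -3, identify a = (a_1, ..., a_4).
a = (0, -3, -2, 1)

Write a = (a_1, ..., a_4) in the standard basis. For each basis vector v_i, ℓ(v_i) = <v_i, a> is a linear equation in the a_j's. Collect the n equations into a matrix system V a = ℓ, where row i of V is v_i (expressed in the standard basis). Since V is invertible (lower-triangular with 1s on the diagonal, up to permutation), solve by back-substitution:
  V =
[[1, 0, 0, 0],
 [0, 1, 1, 1],
 [1, 1, 1, 0],
 [0, 1, 0, 0]]
  V a = (0, -4, -5, -3)
Solving gives a = (0, -3, -2, 1).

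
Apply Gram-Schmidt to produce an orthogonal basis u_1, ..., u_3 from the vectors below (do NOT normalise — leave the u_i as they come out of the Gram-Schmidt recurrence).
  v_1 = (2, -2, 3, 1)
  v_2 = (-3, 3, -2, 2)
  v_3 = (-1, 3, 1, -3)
Orthogonal basis:
  u_1 = (2, -2, 3, 1)
  u_2 = (-11/9, 11/9, 2/3, 26/9)
  u_3 = (-23/53, 129/53, 133/53, -95/53)

Apply the Gram-Schmidt recurrence
  u_1 = v_1
  u_i = v_i − Σ_{j<i} ((v_i · u_j) / (u_j · u_j)) · u_j.

Step by step this gives:
  u_1 = (2, -2, 3, 1)
  u_2 = (-11/9, 11/9, 2/3, 26/9)
  u_3 = (-23/53, 129/53, 133/53, -95/53)

Orthogonality check:
  u_2 · u_1 = 0 (should be 0)
  u_3 · u_1 = 0 (should be 0)
  u_3 · u_2 = 0 (should be 0)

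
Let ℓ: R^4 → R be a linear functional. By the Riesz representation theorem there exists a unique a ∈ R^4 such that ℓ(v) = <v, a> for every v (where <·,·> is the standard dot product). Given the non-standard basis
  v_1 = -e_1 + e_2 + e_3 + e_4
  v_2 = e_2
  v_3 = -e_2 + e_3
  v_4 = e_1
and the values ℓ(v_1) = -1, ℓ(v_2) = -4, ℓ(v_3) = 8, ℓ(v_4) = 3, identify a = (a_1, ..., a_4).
a = (3, -4, 4, 2)

Write a = (a_1, ..., a_4) in the standard basis. For each basis vector v_i, ℓ(v_i) = <v_i, a> is a linear equation in the a_j's. Collect the n equations into a matrix system V a = ℓ, where row i of V is v_i (expressed in the standard basis). Since V is invertible (lower-triangular with 1s on the diagonal, up to permutation), solve by back-substitution:
  V =
[[-1, 1, 1, 1],
 [0, 1, 0, 0],
 [0, -1, 1, 0],
 [1, 0, 0, 0]]
  V a = (-1, -4, 8, 3)
Solving gives a = (3, -4, 4, 2).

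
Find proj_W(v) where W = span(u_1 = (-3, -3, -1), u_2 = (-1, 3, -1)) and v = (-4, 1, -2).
proj_W(v) = (-181/46, 45/46, -49/23)

Set up U = [u_1 | ... | u_2] ∈ R^(3×2). The projector onto W = col(U) is P = U (U^T U)^(-1) U^T.
Compute U^T U =
  [19, -5]
  [-5, 11],
and U^T v = (11, 9).
Solve U^T U · c = U^T v for the coefficients: c = (83/92, 113/92). The projection is proj_W(v) = U c.
Check: (v - proj_W(v)) · u_1 = 0  (should be 0).
Check: (v - proj_W(v)) · u_2 = 0  (should be 0).
Result: proj_W(v) = (-181/46, 45/46, -49/23).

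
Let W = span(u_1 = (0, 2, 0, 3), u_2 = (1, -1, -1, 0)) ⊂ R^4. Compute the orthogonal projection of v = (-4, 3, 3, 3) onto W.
proj_W(v) = (-20/7, 30/7, 20/7, 15/7)

Set up U = [u_1 | ... | u_2] ∈ R^(4×2). The projector onto W = col(U) is P = U (U^T U)^(-1) U^T.
Compute U^T U =
  [13, -2]
  [-2, 3],
and U^T v = (15, -10).
Solve U^T U · c = U^T v for the coefficients: c = (5/7, -20/7). The projection is proj_W(v) = U c.
Check: (v - proj_W(v)) · u_1 = 0  (should be 0).
Check: (v - proj_W(v)) · u_2 = 0  (should be 0).
Result: proj_W(v) = (-20/7, 30/7, 20/7, 15/7).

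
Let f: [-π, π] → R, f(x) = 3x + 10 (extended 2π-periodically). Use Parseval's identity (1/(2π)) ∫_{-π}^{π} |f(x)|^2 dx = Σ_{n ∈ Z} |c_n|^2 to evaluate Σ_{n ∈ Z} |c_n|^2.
Σ |c_n|^2 = 3π^2 + 100

Expand and integrate term by term over [-π, π]:
  ∫ (3x)^2 dx = 9·(2π^3/3); ∫ 2·3·(10)·x dx = 0 (odd integrand); ∫ 10^2 dx = 100·2π.
So (1/(2π)) ∫_{-π}^{π} (3x + 10)^2 dx = 9π^2/3 + 100 = 3π^2 + 100.
Parseval ⇒ Σ |c_n|^2 = 3π^2 + 100.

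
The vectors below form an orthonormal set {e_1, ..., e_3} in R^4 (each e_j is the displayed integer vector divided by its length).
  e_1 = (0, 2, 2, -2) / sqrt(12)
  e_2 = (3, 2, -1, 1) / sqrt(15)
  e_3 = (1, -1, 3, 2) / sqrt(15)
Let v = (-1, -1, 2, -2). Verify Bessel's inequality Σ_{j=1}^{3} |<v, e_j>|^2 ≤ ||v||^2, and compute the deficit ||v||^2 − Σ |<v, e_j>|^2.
Σ |<v, e_j>|^2 = 26/3; ||v||^2 = 10; deficit = 4/3

Write each e_j = u_j / sqrt(<u_j, u_j>) where u_j is the displayed integer vector. Then <v, e_j> = <v, u_j> / sqrt(<u_j, u_j>), so |<v, e_j>|^2 = <v, u_j>^2 / <u_j, u_j>.
Coefficients: <v, e_1> = 6/sqrt(12), <v, e_2> = -9/sqrt(15), <v, e_3> = 2/sqrt(15).
Square and sum: Σ |<v, e_j>|^2 = 26/3.
Compute ||v||^2 = v·v = 10.
Deficit = 10 − 26/3 = 4/3 ≥ 0, confirming Bessel's inequality. (The deficit equals ||v − Σ <v,e_j> e_j||^2, the squared distance from v to span{e_j}.)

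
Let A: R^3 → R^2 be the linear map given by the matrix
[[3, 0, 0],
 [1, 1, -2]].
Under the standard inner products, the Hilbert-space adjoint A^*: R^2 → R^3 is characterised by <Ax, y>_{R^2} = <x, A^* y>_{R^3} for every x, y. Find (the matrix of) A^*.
A^* = A^T =
[[3, 1],
 [0, 1],
 [0, -2]]

For real matrices with standard dot products, the defining identity <Ax, y> = <x, A^* y> gives (Ax)^T y = x^T (A^*) y, i.e. x^T A^T y = x^T (A^*) y. Since this holds for all x, y, we must have A^* = A^T. Therefore
A^* =
[[3, 1],
 [0, 1],
 [0, -2]].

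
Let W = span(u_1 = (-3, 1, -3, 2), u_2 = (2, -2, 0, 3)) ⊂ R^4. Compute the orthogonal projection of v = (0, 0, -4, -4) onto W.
proj_W(v) = (-668/387, 580/387, -44/129, -716/387)

Set up U = [u_1 | ... | u_2] ∈ R^(4×2). The projector onto W = col(U) is P = U (U^T U)^(-1) U^T.
Compute U^T U =
  [23, -2]
  [-2, 17],
and U^T v = (4, -12).
Solve U^T U · c = U^T v for the coefficients: c = (44/387, -268/387). The projection is proj_W(v) = U c.
Check: (v - proj_W(v)) · u_1 = 0  (should be 0).
Check: (v - proj_W(v)) · u_2 = 0  (should be 0).
Result: proj_W(v) = (-668/387, 580/387, -44/129, -716/387).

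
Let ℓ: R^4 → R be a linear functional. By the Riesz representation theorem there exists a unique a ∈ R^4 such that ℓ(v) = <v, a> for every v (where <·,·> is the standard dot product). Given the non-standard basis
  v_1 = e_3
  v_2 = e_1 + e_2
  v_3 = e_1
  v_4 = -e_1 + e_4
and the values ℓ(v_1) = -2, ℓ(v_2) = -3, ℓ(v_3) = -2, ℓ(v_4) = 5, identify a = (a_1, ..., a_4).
a = (-2, -1, -2, 3)

Write a = (a_1, ..., a_4) in the standard basis. For each basis vector v_i, ℓ(v_i) = <v_i, a> is a linear equation in the a_j's. Collect the n equations into a matrix system V a = ℓ, where row i of V is v_i (expressed in the standard basis). Since V is invertible (lower-triangular with 1s on the diagonal, up to permutation), solve by back-substitution:
  V =
[[0, 0, 1, 0],
 [1, 1, 0, 0],
 [1, 0, 0, 0],
 [-1, 0, 0, 1]]
  V a = (-2, -3, -2, 5)
Solving gives a = (-2, -1, -2, 3).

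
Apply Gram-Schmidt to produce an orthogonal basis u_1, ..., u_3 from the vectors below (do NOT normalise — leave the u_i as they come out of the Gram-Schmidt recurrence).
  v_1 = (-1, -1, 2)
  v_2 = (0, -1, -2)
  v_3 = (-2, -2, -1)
Orthogonal basis:
  u_1 = (-1, -1, 2)
  u_2 = (-1/2, -3/2, -1)
  u_3 = (-20/21, 10/21, -5/21)

Apply the Gram-Schmidt recurrence
  u_1 = v_1
  u_i = v_i − Σ_{j<i} ((v_i · u_j) / (u_j · u_j)) · u_j.

Step by step this gives:
  u_1 = (-1, -1, 2)
  u_2 = (-1/2, -3/2, -1)
  u_3 = (-20/21, 10/21, -5/21)

Orthogonality check:
  u_2 · u_1 = 0 (should be 0)
  u_3 · u_1 = 0 (should be 0)
  u_3 · u_2 = 0 (should be 0)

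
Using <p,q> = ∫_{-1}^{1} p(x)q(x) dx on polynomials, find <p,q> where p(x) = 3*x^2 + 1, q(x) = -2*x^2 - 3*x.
<p,q> = -56/15

Expand the product: p(x)·q(x) = -6*x^4 - 9*x^3 - 2*x^2 - 3*x.
∫_{-1}^{1} of each monomial x^k gives [2/(k+1) if k even, 0 if k odd]. Integrating term-by-term (or equivalently evaluating the antiderivative F(x) = -6*x^5/5 - 9*x^4/4 - 2*x^3/3 - 3*x^2/2 at the endpoints):
  F(1) − F(−1) = -337/60 − (-113/60) = -56/15.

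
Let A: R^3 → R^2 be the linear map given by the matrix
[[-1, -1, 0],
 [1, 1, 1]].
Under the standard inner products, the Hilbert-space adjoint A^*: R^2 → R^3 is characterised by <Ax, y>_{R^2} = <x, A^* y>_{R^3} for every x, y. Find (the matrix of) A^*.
A^* = A^T =
[[-1, 1],
 [-1, 1],
 [0, 1]]

For real matrices with standard dot products, the defining identity <Ax, y> = <x, A^* y> gives (Ax)^T y = x^T (A^*) y, i.e. x^T A^T y = x^T (A^*) y. Since this holds for all x, y, we must have A^* = A^T. Therefore
A^* =
[[-1, 1],
 [-1, 1],
 [0, 1]].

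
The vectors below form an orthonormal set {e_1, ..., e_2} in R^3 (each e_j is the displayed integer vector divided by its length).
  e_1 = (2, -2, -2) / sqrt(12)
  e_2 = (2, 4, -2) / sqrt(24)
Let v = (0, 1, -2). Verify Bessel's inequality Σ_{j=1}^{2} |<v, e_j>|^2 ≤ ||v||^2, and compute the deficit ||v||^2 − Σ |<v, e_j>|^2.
Σ |<v, e_j>|^2 = 3; ||v||^2 = 5; deficit = 2

Write each e_j = u_j / sqrt(<u_j, u_j>) where u_j is the displayed integer vector. Then <v, e_j> = <v, u_j> / sqrt(<u_j, u_j>), so |<v, e_j>|^2 = <v, u_j>^2 / <u_j, u_j>.
Coefficients: <v, e_1> = 2/sqrt(12), <v, e_2> = 8/sqrt(24).
Square and sum: Σ |<v, e_j>|^2 = 3.
Compute ||v||^2 = v·v = 5.
Deficit = 5 − 3 = 2 ≥ 0, confirming Bessel's inequality. (The deficit equals ||v − Σ <v,e_j> e_j||^2, the squared distance from v to span{e_j}.)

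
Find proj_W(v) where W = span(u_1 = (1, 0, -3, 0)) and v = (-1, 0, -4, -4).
proj_W(v) = (11/10, 0, -33/10, 0)

Set up U = [u_1 | ... | u_1] ∈ R^(4×1). The projector onto W = col(U) is P = U (U^T U)^(-1) U^T.
Compute U^T U =
  [10],
and U^T v = (11).
Solve U^T U · c = U^T v for the coefficients: c = (11/10). The projection is proj_W(v) = U c.
Check: (v - proj_W(v)) · u_1 = 0  (should be 0).
Result: proj_W(v) = (11/10, 0, -33/10, 0).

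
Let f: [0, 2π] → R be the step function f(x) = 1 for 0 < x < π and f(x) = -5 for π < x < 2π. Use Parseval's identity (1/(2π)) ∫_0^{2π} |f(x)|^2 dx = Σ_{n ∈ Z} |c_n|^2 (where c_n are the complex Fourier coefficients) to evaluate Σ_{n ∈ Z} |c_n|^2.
Σ |c_n|^2 = 13

Parseval equates the L^2 energy of f (normalised by 1/(2π)) with the ℓ^2 sum of its Fourier coefficients: (1/(2π)) ∫_0^{2π} |f|^2 = Σ |c_n|^2.
Compute the left side: (1/(2π)) [∫_0^π 1^2 dx + ∫_π^{2π} (-5)^2 dx] = (1/(2π)) · (1π + 25π) = (1 + 25)/2 = 13.
So Σ_{n ∈ Z} |c_n|^2 = 13.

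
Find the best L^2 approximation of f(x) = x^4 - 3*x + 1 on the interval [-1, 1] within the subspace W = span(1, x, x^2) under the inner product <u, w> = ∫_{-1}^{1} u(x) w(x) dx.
g(x) = 6*x^2/7 - 3*x + 32/35

The best approximation g ∈ W is the orthogonal projection of f onto W. Writing g = a_0 + a_1 x + a_2 x^2, the coefficients solve the normal equations G · a = b where
  G_{ij} = <φ_i, φ_j> and b_i = <f, φ_i>, with φ_0 = 1, φ_1 = x, φ_2 = x^2.
G =
  [2, 0, 2/3]
  [0, 2/3, 0]
  [2/3, 0, 2/5],
b = (12/5, -2, 20/21).
Solving gives a_0 = 32/35, a_1 = -3, a_2 = 6/7, so
  g(x) = 6*x^2/7 - 3*x + 32/35.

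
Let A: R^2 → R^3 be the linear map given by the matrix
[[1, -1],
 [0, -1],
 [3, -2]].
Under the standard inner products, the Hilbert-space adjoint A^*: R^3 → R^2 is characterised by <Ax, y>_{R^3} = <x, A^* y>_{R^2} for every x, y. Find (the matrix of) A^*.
A^* = A^T =
[[1, 0, 3],
 [-1, -1, -2]]

For real matrices with standard dot products, the defining identity <Ax, y> = <x, A^* y> gives (Ax)^T y = x^T (A^*) y, i.e. x^T A^T y = x^T (A^*) y. Since this holds for all x, y, we must have A^* = A^T. Therefore
A^* =
[[1, 0, 3],
 [-1, -1, -2]].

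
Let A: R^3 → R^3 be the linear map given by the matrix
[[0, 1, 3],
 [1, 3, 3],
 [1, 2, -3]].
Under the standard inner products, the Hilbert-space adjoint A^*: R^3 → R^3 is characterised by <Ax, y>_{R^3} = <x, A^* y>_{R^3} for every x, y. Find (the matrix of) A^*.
A^* = A^T =
[[0, 1, 1],
 [1, 3, 2],
 [3, 3, -3]]

For real matrices with standard dot products, the defining identity <Ax, y> = <x, A^* y> gives (Ax)^T y = x^T (A^*) y, i.e. x^T A^T y = x^T (A^*) y. Since this holds for all x, y, we must have A^* = A^T. Therefore
A^* =
[[0, 1, 1],
 [1, 3, 2],
 [3, 3, -3]].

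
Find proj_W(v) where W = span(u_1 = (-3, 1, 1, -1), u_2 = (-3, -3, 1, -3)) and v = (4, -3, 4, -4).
proj_W(v) = (75/59, -251/59, -25/59, -88/59)

Set up U = [u_1 | ... | u_2] ∈ R^(4×2). The projector onto W = col(U) is P = U (U^T U)^(-1) U^T.
Compute U^T U =
  [12, 10]
  [10, 28],
and U^T v = (-7, 13).
Solve U^T U · c = U^T v for the coefficients: c = (-163/118, 113/118). The projection is proj_W(v) = U c.
Check: (v - proj_W(v)) · u_1 = 0  (should be 0).
Check: (v - proj_W(v)) · u_2 = 0  (should be 0).
Result: proj_W(v) = (75/59, -251/59, -25/59, -88/59).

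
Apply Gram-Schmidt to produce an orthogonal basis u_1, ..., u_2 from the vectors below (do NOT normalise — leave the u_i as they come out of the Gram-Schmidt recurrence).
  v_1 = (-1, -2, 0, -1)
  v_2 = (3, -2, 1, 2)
Orthogonal basis:
  u_1 = (-1, -2, 0, -1)
  u_2 = (17/6, -7/3, 1, 11/6)

Apply the Gram-Schmidt recurrence
  u_1 = v_1
  u_i = v_i − Σ_{j<i} ((v_i · u_j) / (u_j · u_j)) · u_j.

Step by step this gives:
  u_1 = (-1, -2, 0, -1)
  u_2 = (17/6, -7/3, 1, 11/6)

Orthogonality check:
  u_2 · u_1 = 0 (should be 0)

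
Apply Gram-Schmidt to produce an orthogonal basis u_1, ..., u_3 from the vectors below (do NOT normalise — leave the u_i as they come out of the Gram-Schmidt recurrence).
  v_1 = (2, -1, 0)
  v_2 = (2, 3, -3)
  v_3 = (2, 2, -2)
Orthogonal basis:
  u_1 = (2, -1, 0)
  u_2 = (8/5, 16/5, -3)
  u_3 = (6/109, 12/109, 16/109)

Apply the Gram-Schmidt recurrence
  u_1 = v_1
  u_i = v_i − Σ_{j<i} ((v_i · u_j) / (u_j · u_j)) · u_j.

Step by step this gives:
  u_1 = (2, -1, 0)
  u_2 = (8/5, 16/5, -3)
  u_3 = (6/109, 12/109, 16/109)

Orthogonality check:
  u_2 · u_1 = 0 (should be 0)
  u_3 · u_1 = 0 (should be 0)
  u_3 · u_2 = 0 (should be 0)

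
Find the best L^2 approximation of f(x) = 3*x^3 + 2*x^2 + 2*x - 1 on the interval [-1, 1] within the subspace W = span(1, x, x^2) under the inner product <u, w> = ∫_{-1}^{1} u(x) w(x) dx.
g(x) = 2*x^2 + 19*x/5 - 1

The best approximation g ∈ W is the orthogonal projection of f onto W. Writing g = a_0 + a_1 x + a_2 x^2, the coefficients solve the normal equations G · a = b where
  G_{ij} = <φ_i, φ_j> and b_i = <f, φ_i>, with φ_0 = 1, φ_1 = x, φ_2 = x^2.
G =
  [2, 0, 2/3]
  [0, 2/3, 0]
  [2/3, 0, 2/5],
b = (-2/3, 38/15, 2/15).
Solving gives a_0 = -1, a_1 = 19/5, a_2 = 2, so
  g(x) = 2*x^2 + 19*x/5 - 1.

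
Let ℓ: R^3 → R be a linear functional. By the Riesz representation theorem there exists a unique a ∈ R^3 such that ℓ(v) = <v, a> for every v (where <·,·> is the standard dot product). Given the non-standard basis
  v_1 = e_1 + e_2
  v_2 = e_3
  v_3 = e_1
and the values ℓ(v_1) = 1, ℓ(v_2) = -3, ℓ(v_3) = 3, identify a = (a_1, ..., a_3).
a = (3, -2, -3)

Write a = (a_1, ..., a_3) in the standard basis. For each basis vector v_i, ℓ(v_i) = <v_i, a> is a linear equation in the a_j's. Collect the n equations into a matrix system V a = ℓ, where row i of V is v_i (expressed in the standard basis). Since V is invertible (lower-triangular with 1s on the diagonal, up to permutation), solve by back-substitution:
  V =
[[1, 1, 0],
 [0, 0, 1],
 [1, 0, 0]]
  V a = (1, -3, 3)
Solving gives a = (3, -2, -3).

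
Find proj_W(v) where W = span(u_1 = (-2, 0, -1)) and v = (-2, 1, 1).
proj_W(v) = (-6/5, 0, -3/5)

Set up U = [u_1 | ... | u_1] ∈ R^(3×1). The projector onto W = col(U) is P = U (U^T U)^(-1) U^T.
Compute U^T U =
  [5],
and U^T v = (3).
Solve U^T U · c = U^T v for the coefficients: c = (3/5). The projection is proj_W(v) = U c.
Check: (v - proj_W(v)) · u_1 = 0  (should be 0).
Result: proj_W(v) = (-6/5, 0, -3/5).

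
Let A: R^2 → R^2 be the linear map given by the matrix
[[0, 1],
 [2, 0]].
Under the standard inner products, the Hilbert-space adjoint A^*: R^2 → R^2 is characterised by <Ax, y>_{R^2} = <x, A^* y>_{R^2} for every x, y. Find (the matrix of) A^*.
A^* = A^T =
[[0, 2],
 [1, 0]]

For real matrices with standard dot products, the defining identity <Ax, y> = <x, A^* y> gives (Ax)^T y = x^T (A^*) y, i.e. x^T A^T y = x^T (A^*) y. Since this holds for all x, y, we must have A^* = A^T. Therefore
A^* =
[[0, 2],
 [1, 0]].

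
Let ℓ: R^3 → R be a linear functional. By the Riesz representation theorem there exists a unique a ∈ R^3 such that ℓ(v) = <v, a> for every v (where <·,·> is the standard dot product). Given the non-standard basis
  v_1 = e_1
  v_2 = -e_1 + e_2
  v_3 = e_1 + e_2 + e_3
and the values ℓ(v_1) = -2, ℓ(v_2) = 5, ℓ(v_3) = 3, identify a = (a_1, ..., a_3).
a = (-2, 3, 2)

Write a = (a_1, ..., a_3) in the standard basis. For each basis vector v_i, ℓ(v_i) = <v_i, a> is a linear equation in the a_j's. Collect the n equations into a matrix system V a = ℓ, where row i of V is v_i (expressed in the standard basis). Since V is invertible (lower-triangular with 1s on the diagonal, up to permutation), solve by back-substitution:
  V =
[[1, 0, 0],
 [-1, 1, 0],
 [1, 1, 1]]
  V a = (-2, 5, 3)
Solving gives a = (-2, 3, 2).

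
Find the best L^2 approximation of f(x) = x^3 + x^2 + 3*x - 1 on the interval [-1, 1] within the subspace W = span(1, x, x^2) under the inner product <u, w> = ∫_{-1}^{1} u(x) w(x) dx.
g(x) = x^2 + 18*x/5 - 1

The best approximation g ∈ W is the orthogonal projection of f onto W. Writing g = a_0 + a_1 x + a_2 x^2, the coefficients solve the normal equations G · a = b where
  G_{ij} = <φ_i, φ_j> and b_i = <f, φ_i>, with φ_0 = 1, φ_1 = x, φ_2 = x^2.
G =
  [2, 0, 2/3]
  [0, 2/3, 0]
  [2/3, 0, 2/5],
b = (-4/3, 12/5, -4/15).
Solving gives a_0 = -1, a_1 = 18/5, a_2 = 1, so
  g(x) = x^2 + 18*x/5 - 1.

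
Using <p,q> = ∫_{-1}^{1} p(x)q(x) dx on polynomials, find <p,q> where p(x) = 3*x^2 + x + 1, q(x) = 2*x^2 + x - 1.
<p,q> = 2/5

Expand the product: p(x)·q(x) = 6*x^4 + 5*x^3 - 1.
∫_{-1}^{1} of each monomial x^k gives [2/(k+1) if k even, 0 if k odd]. Integrating term-by-term (or equivalently evaluating the antiderivative F(x) = 6*x^5/5 + 5*x^4/4 - x at the endpoints):
  F(1) − F(−1) = 29/20 − (21/20) = 2/5.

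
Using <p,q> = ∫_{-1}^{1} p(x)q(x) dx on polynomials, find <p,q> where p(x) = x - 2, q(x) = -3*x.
<p,q> = -2

Expand the product: p(x)·q(x) = -3*x^2 + 6*x.
∫_{-1}^{1} of each monomial x^k gives [2/(k+1) if k even, 0 if k odd]. Integrating term-by-term (or equivalently evaluating the antiderivative F(x) = -x^3 + 3*x^2 at the endpoints):
  F(1) − F(−1) = 2 − (4) = -2.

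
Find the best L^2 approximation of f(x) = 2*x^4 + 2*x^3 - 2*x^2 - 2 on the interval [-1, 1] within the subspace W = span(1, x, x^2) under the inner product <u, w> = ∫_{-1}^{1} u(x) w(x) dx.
g(x) = -2*x^2/7 + 6*x/5 - 76/35

The best approximation g ∈ W is the orthogonal projection of f onto W. Writing g = a_0 + a_1 x + a_2 x^2, the coefficients solve the normal equations G · a = b where
  G_{ij} = <φ_i, φ_j> and b_i = <f, φ_i>, with φ_0 = 1, φ_1 = x, φ_2 = x^2.
G =
  [2, 0, 2/3]
  [0, 2/3, 0]
  [2/3, 0, 2/5],
b = (-68/15, 4/5, -164/105).
Solving gives a_0 = -76/35, a_1 = 6/5, a_2 = -2/7, so
  g(x) = -2*x^2/7 + 6*x/5 - 76/35.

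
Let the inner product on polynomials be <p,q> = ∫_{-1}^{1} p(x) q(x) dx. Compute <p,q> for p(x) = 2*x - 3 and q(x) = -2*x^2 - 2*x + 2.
<p,q> = -32/3

Expand the product: p(x)·q(x) = -4*x^3 + 2*x^2 + 10*x - 6.
∫_{-1}^{1} of each monomial x^k gives [2/(k+1) if k even, 0 if k odd]. Integrating term-by-term (or equivalently evaluating the antiderivative F(x) = -x^4 + 2*x^3/3 + 5*x^2 - 6*x at the endpoints):
  F(1) − F(−1) = -4/3 − (28/3) = -32/3.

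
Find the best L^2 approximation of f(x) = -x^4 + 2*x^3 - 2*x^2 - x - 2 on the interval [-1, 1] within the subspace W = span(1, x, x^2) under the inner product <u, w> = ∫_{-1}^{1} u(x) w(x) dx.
g(x) = -20*x^2/7 + x/5 - 67/35

The best approximation g ∈ W is the orthogonal projection of f onto W. Writing g = a_0 + a_1 x + a_2 x^2, the coefficients solve the normal equations G · a = b where
  G_{ij} = <φ_i, φ_j> and b_i = <f, φ_i>, with φ_0 = 1, φ_1 = x, φ_2 = x^2.
G =
  [2, 0, 2/3]
  [0, 2/3, 0]
  [2/3, 0, 2/5],
b = (-86/15, 2/15, -254/105).
Solving gives a_0 = -67/35, a_1 = 1/5, a_2 = -20/7, so
  g(x) = -20*x^2/7 + x/5 - 67/35.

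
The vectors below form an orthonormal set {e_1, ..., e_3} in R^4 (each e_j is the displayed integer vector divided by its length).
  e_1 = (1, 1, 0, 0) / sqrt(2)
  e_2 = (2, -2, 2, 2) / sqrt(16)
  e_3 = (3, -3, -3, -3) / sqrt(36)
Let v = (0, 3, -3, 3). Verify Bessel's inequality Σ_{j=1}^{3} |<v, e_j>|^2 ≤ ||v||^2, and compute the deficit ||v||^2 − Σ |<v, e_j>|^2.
Σ |<v, e_j>|^2 = 9; ||v||^2 = 27; deficit = 18

Write each e_j = u_j / sqrt(<u_j, u_j>) where u_j is the displayed integer vector. Then <v, e_j> = <v, u_j> / sqrt(<u_j, u_j>), so |<v, e_j>|^2 = <v, u_j>^2 / <u_j, u_j>.
Coefficients: <v, e_1> = 3/sqrt(2), <v, e_2> = -6/sqrt(16), <v, e_3> = -9/sqrt(36).
Square and sum: Σ |<v, e_j>|^2 = 9.
Compute ||v||^2 = v·v = 27.
Deficit = 27 − 9 = 18 ≥ 0, confirming Bessel's inequality. (The deficit equals ||v − Σ <v,e_j> e_j||^2, the squared distance from v to span{e_j}.)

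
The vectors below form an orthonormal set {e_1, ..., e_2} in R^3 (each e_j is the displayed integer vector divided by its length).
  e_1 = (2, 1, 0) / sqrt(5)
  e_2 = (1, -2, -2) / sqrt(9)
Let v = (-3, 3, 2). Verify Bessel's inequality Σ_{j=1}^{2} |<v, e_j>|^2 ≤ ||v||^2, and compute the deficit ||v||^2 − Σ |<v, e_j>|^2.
Σ |<v, e_j>|^2 = 926/45; ||v||^2 = 22; deficit = 64/45

Write each e_j = u_j / sqrt(<u_j, u_j>) where u_j is the displayed integer vector. Then <v, e_j> = <v, u_j> / sqrt(<u_j, u_j>), so |<v, e_j>|^2 = <v, u_j>^2 / <u_j, u_j>.
Coefficients: <v, e_1> = -3/sqrt(5), <v, e_2> = -13/sqrt(9).
Square and sum: Σ |<v, e_j>|^2 = 926/45.
Compute ||v||^2 = v·v = 22.
Deficit = 22 − 926/45 = 64/45 ≥ 0, confirming Bessel's inequality. (The deficit equals ||v − Σ <v,e_j> e_j||^2, the squared distance from v to span{e_j}.)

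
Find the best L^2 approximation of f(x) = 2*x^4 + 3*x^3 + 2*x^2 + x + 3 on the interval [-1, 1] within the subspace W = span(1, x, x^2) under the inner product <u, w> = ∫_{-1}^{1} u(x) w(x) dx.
g(x) = 26*x^2/7 + 14*x/5 + 99/35

The best approximation g ∈ W is the orthogonal projection of f onto W. Writing g = a_0 + a_1 x + a_2 x^2, the coefficients solve the normal equations G · a = b where
  G_{ij} = <φ_i, φ_j> and b_i = <f, φ_i>, with φ_0 = 1, φ_1 = x, φ_2 = x^2.
G =
  [2, 0, 2/3]
  [0, 2/3, 0]
  [2/3, 0, 2/5],
b = (122/15, 28/15, 118/35).
Solving gives a_0 = 99/35, a_1 = 14/5, a_2 = 26/7, so
  g(x) = 26*x^2/7 + 14*x/5 + 99/35.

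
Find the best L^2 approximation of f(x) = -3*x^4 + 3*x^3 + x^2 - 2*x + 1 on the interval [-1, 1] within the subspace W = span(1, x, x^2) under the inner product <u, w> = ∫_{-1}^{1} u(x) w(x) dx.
g(x) = -11*x^2/7 - x/5 + 44/35

The best approximation g ∈ W is the orthogonal projection of f onto W. Writing g = a_0 + a_1 x + a_2 x^2, the coefficients solve the normal equations G · a = b where
  G_{ij} = <φ_i, φ_j> and b_i = <f, φ_i>, with φ_0 = 1, φ_1 = x, φ_2 = x^2.
G =
  [2, 0, 2/3]
  [0, 2/3, 0]
  [2/3, 0, 2/5],
b = (22/15, -2/15, 22/105).
Solving gives a_0 = 44/35, a_1 = -1/5, a_2 = -11/7, so
  g(x) = -11*x^2/7 - x/5 + 44/35.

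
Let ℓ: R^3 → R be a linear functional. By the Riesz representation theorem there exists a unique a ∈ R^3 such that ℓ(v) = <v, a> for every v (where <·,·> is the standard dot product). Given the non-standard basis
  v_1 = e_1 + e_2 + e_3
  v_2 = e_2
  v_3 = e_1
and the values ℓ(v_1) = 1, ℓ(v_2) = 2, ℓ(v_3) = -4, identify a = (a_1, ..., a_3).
a = (-4, 2, 3)

Write a = (a_1, ..., a_3) in the standard basis. For each basis vector v_i, ℓ(v_i) = <v_i, a> is a linear equation in the a_j's. Collect the n equations into a matrix system V a = ℓ, where row i of V is v_i (expressed in the standard basis). Since V is invertible (lower-triangular with 1s on the diagonal, up to permutation), solve by back-substitution:
  V =
[[1, 1, 1],
 [0, 1, 0],
 [1, 0, 0]]
  V a = (1, 2, -4)
Solving gives a = (-4, 2, 3).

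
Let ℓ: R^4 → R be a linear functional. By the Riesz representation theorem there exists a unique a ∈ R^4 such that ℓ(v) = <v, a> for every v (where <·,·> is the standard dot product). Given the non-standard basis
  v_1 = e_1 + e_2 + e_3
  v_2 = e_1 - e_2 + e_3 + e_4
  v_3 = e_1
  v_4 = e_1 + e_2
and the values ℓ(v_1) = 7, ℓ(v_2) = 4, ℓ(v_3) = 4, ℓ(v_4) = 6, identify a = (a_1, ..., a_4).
a = (4, 2, 1, 1)

Write a = (a_1, ..., a_4) in the standard basis. For each basis vector v_i, ℓ(v_i) = <v_i, a> is a linear equation in the a_j's. Collect the n equations into a matrix system V a = ℓ, where row i of V is v_i (expressed in the standard basis). Since V is invertible (lower-triangular with 1s on the diagonal, up to permutation), solve by back-substitution:
  V =
[[1, 1, 1, 0],
 [1, -1, 1, 1],
 [1, 0, 0, 0],
 [1, 1, 0, 0]]
  V a = (7, 4, 4, 6)
Solving gives a = (4, 2, 1, 1).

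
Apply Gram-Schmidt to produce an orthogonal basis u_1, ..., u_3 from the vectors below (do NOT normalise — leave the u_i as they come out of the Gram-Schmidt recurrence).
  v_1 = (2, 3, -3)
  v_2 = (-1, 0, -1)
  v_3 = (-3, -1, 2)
Orthogonal basis:
  u_1 = (2, 3, -3)
  u_2 = (-12/11, -3/22, -19/22)
  u_3 = (-30/43, 50/43, 30/43)

Apply the Gram-Schmidt recurrence
  u_1 = v_1
  u_i = v_i − Σ_{j<i} ((v_i · u_j) / (u_j · u_j)) · u_j.

Step by step this gives:
  u_1 = (2, 3, -3)
  u_2 = (-12/11, -3/22, -19/22)
  u_3 = (-30/43, 50/43, 30/43)

Orthogonality check:
  u_2 · u_1 = 0 (should be 0)
  u_3 · u_1 = 0 (should be 0)
  u_3 · u_2 = 0 (should be 0)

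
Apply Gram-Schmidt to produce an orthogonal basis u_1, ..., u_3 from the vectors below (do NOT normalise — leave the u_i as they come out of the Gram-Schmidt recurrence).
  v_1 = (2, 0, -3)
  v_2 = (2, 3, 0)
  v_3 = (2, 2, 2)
Orthogonal basis:
  u_1 = (2, 0, -3)
  u_2 = (18/13, 3, 12/13)
  u_3 = (18/17, -12/17, 12/17)

Apply the Gram-Schmidt recurrence
  u_1 = v_1
  u_i = v_i − Σ_{j<i} ((v_i · u_j) / (u_j · u_j)) · u_j.

Step by step this gives:
  u_1 = (2, 0, -3)
  u_2 = (18/13, 3, 12/13)
  u_3 = (18/17, -12/17, 12/17)

Orthogonality check:
  u_2 · u_1 = 0 (should be 0)
  u_3 · u_1 = 0 (should be 0)
  u_3 · u_2 = 0 (should be 0)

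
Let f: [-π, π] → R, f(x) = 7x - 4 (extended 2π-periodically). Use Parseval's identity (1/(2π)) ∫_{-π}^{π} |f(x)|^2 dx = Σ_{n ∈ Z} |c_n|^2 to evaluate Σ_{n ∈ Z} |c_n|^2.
Σ |c_n|^2 = 49π^2/3 + 16

Expand and integrate term by term over [-π, π]:
  ∫ (7x)^2 dx = 49·(2π^3/3); ∫ 2·7·(-4)·x dx = 0 (odd integrand); ∫ (-4)^2 dx = 16·2π.
So (1/(2π)) ∫_{-π}^{π} (7x - 4)^2 dx = 49π^2/3 + 16 = 49π^2/3 + 16.
Parseval ⇒ Σ |c_n|^2 = 49π^2/3 + 16.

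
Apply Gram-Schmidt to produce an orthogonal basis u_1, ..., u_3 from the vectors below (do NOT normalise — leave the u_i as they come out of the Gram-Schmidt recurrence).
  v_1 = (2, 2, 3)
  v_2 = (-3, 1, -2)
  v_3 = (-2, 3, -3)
Orthogonal basis:
  u_1 = (2, 2, 3)
  u_2 = (-31/17, 37/17, -4/17)
  u_3 = (175/138, 125/138, -100/69)

Apply the Gram-Schmidt recurrence
  u_1 = v_1
  u_i = v_i − Σ_{j<i} ((v_i · u_j) / (u_j · u_j)) · u_j.

Step by step this gives:
  u_1 = (2, 2, 3)
  u_2 = (-31/17, 37/17, -4/17)
  u_3 = (175/138, 125/138, -100/69)

Orthogonality check:
  u_2 · u_1 = 0 (should be 0)
  u_3 · u_1 = 0 (should be 0)
  u_3 · u_2 = 0 (should be 0)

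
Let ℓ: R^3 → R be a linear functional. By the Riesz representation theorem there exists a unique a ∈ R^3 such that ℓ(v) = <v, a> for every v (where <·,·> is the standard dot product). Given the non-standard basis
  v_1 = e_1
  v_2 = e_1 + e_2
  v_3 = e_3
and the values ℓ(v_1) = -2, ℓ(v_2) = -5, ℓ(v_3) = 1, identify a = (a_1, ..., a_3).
a = (-2, -3, 1)

Write a = (a_1, ..., a_3) in the standard basis. For each basis vector v_i, ℓ(v_i) = <v_i, a> is a linear equation in the a_j's. Collect the n equations into a matrix system V a = ℓ, where row i of V is v_i (expressed in the standard basis). Since V is invertible (lower-triangular with 1s on the diagonal, up to permutation), solve by back-substitution:
  V =
[[1, 0, 0],
 [1, 1, 0],
 [0, 0, 1]]
  V a = (-2, -5, 1)
Solving gives a = (-2, -3, 1).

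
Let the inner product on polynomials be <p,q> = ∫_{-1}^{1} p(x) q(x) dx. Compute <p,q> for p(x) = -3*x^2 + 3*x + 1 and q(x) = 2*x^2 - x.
<p,q> = -46/15

Expand the product: p(x)·q(x) = -6*x^4 + 9*x^3 - x^2 - x.
∫_{-1}^{1} of each monomial x^k gives [2/(k+1) if k even, 0 if k odd]. Integrating term-by-term (or equivalently evaluating the antiderivative F(x) = -6*x^5/5 + 9*x^4/4 - x^3/3 - x^2/2 at the endpoints):
  F(1) − F(−1) = 13/60 − (197/60) = -46/15.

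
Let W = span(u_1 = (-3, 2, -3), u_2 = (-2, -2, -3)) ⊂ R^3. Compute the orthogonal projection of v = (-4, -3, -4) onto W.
proj_W(v) = (-808/253, -708/253, -1182/253)

Set up U = [u_1 | ... | u_2] ∈ R^(3×2). The projector onto W = col(U) is P = U (U^T U)^(-1) U^T.
Compute U^T U =
  [22, 11]
  [11, 17],
and U^T v = (18, 26).
Solve U^T U · c = U^T v for the coefficients: c = (20/253, 34/23). The projection is proj_W(v) = U c.
Check: (v - proj_W(v)) · u_1 = 0  (should be 0).
Check: (v - proj_W(v)) · u_2 = 0  (should be 0).
Result: proj_W(v) = (-808/253, -708/253, -1182/253).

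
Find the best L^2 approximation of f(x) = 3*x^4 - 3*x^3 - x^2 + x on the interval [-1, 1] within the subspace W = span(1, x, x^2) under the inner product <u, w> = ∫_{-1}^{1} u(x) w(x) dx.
g(x) = 11*x^2/7 - 4*x/5 - 9/35

The best approximation g ∈ W is the orthogonal projection of f onto W. Writing g = a_0 + a_1 x + a_2 x^2, the coefficients solve the normal equations G · a = b where
  G_{ij} = <φ_i, φ_j> and b_i = <f, φ_i>, with φ_0 = 1, φ_1 = x, φ_2 = x^2.
G =
  [2, 0, 2/3]
  [0, 2/3, 0]
  [2/3, 0, 2/5],
b = (8/15, -8/15, 16/35).
Solving gives a_0 = -9/35, a_1 = -4/5, a_2 = 11/7, so
  g(x) = 11*x^2/7 - 4*x/5 - 9/35.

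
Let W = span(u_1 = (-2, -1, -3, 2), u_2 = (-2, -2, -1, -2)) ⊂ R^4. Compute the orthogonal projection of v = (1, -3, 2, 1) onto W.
proj_W(v) = (48/209, 9/209, 102/209, -108/209)

Set up U = [u_1 | ... | u_2] ∈ R^(4×2). The projector onto W = col(U) is P = U (U^T U)^(-1) U^T.
Compute U^T U =
  [18, 5]
  [5, 13],
and U^T v = (-3, 0).
Solve U^T U · c = U^T v for the coefficients: c = (-39/209, 15/209). The projection is proj_W(v) = U c.
Check: (v - proj_W(v)) · u_1 = 0  (should be 0).
Check: (v - proj_W(v)) · u_2 = 0  (should be 0).
Result: proj_W(v) = (48/209, 9/209, 102/209, -108/209).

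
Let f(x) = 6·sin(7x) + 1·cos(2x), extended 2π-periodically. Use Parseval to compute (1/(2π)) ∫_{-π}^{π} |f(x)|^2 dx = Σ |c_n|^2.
Σ |c_n|^2 = 37/2

Expand |f|^2 and use orthogonality of {sin(nx), cos(mx)} on [-π, π]:
  ∫_{-π}^{π} sin(nx)^2 dx = π, ∫ cos(mx)^2 dx = π, and cross terms integrate to 0.
So ∫_{-π}^{π} f(x)^2 dx = 6^2 · π + 1^2 · π = (36 + 1)π.
Divide by 2π: (36 + 1)/2 = 37/2.
By Parseval, this equals Σ |c_n|^2.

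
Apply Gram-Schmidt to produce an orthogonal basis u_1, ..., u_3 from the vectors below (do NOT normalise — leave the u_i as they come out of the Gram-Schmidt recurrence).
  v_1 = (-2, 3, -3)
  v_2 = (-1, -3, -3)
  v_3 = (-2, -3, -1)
Orthogonal basis:
  u_1 = (-2, 3, -3)
  u_2 = (-9/11, -36/11, -30/11)
  u_3 = (-36/23, -6/23, 18/23)

Apply the Gram-Schmidt recurrence
  u_1 = v_1
  u_i = v_i − Σ_{j<i} ((v_i · u_j) / (u_j · u_j)) · u_j.

Step by step this gives:
  u_1 = (-2, 3, -3)
  u_2 = (-9/11, -36/11, -30/11)
  u_3 = (-36/23, -6/23, 18/23)

Orthogonality check:
  u_2 · u_1 = 0 (should be 0)
  u_3 · u_1 = 0 (should be 0)
  u_3 · u_2 = 0 (should be 0)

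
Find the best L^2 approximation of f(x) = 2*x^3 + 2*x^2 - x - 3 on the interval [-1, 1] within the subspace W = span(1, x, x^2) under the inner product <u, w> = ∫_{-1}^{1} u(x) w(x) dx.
g(x) = 2*x^2 + x/5 - 3

The best approximation g ∈ W is the orthogonal projection of f onto W. Writing g = a_0 + a_1 x + a_2 x^2, the coefficients solve the normal equations G · a = b where
  G_{ij} = <φ_i, φ_j> and b_i = <f, φ_i>, with φ_0 = 1, φ_1 = x, φ_2 = x^2.
G =
  [2, 0, 2/3]
  [0, 2/3, 0]
  [2/3, 0, 2/5],
b = (-14/3, 2/15, -6/5).
Solving gives a_0 = -3, a_1 = 1/5, a_2 = 2, so
  g(x) = 2*x^2 + x/5 - 3.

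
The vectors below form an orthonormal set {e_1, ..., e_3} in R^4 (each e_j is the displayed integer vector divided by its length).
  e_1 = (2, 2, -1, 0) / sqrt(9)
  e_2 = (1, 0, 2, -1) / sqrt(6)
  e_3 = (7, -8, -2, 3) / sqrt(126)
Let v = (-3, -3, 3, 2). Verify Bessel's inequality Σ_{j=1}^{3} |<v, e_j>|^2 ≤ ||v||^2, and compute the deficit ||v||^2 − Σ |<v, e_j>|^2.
Σ |<v, e_j>|^2 = 530/21; ||v||^2 = 31; deficit = 121/21

Write each e_j = u_j / sqrt(<u_j, u_j>) where u_j is the displayed integer vector. Then <v, e_j> = <v, u_j> / sqrt(<u_j, u_j>), so |<v, e_j>|^2 = <v, u_j>^2 / <u_j, u_j>.
Coefficients: <v, e_1> = -15/sqrt(9), <v, e_2> = 1/sqrt(6), <v, e_3> = 3/sqrt(126).
Square and sum: Σ |<v, e_j>|^2 = 530/21.
Compute ||v||^2 = v·v = 31.
Deficit = 31 − 530/21 = 121/21 ≥ 0, confirming Bessel's inequality. (The deficit equals ||v − Σ <v,e_j> e_j||^2, the squared distance from v to span{e_j}.)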